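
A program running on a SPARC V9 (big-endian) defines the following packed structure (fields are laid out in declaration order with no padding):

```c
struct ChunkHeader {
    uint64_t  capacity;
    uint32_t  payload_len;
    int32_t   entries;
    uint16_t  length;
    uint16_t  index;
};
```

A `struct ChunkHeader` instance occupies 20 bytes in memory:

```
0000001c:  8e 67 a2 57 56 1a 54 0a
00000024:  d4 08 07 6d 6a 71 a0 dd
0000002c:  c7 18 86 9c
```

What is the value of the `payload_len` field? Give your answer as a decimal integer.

3557295981

`payload_len` follows `capacity` (8 bytes), so it starts at byte offset 8 and occupies 4 bytes.
Bytes at offsets 8..11: D4 08 07 6D.
Big-endian: lowest address holds the most-significant byte.
The bytes are already most-significant first: 0xD408076D.
0xD408076D = 3557295981.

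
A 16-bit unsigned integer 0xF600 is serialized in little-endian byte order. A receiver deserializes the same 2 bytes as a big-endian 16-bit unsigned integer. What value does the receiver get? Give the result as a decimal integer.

246

Stored little-endian, the bytes at ascending addresses are 00 F6.
Read back as big-endian, the last byte is least significant, giving 0x00F6.
0x00F6 = 246.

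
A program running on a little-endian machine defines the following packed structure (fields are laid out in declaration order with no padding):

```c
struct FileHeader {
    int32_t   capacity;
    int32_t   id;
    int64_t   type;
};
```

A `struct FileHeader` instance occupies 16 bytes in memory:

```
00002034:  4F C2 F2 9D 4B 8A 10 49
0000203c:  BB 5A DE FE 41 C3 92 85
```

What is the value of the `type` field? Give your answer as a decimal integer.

`type` follows `capacity` (4 B), `id` (4 B), so it starts at offset 4 + 4 = 8 and occupies 8 bytes.
Bytes at offsets 8..15: BB 5A DE FE 41 C3 92 85.
In little-endian order the low byte comes first in memory.
Reassemble most-significant byte first: 85 92 C3 41 FE DE 5A BB → 0x8592C341FEDE5ABB.
Top bit is set, so as a signed 64-bit value this is 0x8592C341FEDE5ABB − 2^64 = -8821774031849104709.

-8821774031849104709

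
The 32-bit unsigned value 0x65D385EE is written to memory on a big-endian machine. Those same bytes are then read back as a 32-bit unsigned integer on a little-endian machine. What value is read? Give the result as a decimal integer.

4001747813

Stored big-endian, the bytes at ascending addresses are 65 D3 85 EE.
Read back as little-endian, the first byte is least significant, giving 0xEE85D365.
0xEE85D365 = 4001747813.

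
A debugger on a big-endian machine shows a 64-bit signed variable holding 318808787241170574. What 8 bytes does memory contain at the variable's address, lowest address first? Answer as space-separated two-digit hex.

318808787241170574 in hexadecimal, padded to 64 bits, is 0x046CA2E722C8768E.
Split into bytes (most-significant first): 04 6C A2 E7 22 C8 76 8E.
In big-endian order the high byte comes first in memory.
So the memory order matches the most-significant-first order: 04 6C A2 E7 22 C8 76 8E.

04 6C A2 E7 22 C8 76 8E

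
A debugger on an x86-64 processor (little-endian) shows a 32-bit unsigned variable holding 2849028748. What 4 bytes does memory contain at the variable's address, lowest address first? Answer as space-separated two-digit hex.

8C BA D0 A9

2849028748 in hexadecimal, padded to 32 bits, is 0xA9D0BA8C.
Split into bytes (most-significant first): A9 D0 BA 8C.
Little-endian: lowest address holds the least-significant byte.
So at ascending addresses the bytes are 8C BA D0 A9.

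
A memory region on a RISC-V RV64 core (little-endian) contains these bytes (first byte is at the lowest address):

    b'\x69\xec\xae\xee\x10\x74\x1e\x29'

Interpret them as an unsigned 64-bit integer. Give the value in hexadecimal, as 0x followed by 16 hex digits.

In little-endian order the low byte comes first in memory.
Reassemble most-significant byte first: 29 1E 74 10 EE AE EC 69 → 0x291E7410EEAEEC69.

0x291E7410EEAEEC69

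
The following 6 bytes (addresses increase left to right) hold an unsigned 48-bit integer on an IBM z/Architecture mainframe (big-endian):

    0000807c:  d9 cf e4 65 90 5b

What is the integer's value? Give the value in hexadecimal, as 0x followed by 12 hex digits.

In big-endian order the high byte comes first in memory.
The bytes are already most-significant first: 0xD9CFE465905B.

0xD9CFE465905B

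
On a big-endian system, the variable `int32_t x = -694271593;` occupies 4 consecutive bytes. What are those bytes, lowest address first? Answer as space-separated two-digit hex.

D6 9E 41 97

Two's complement of -694271593 in 32 bits: 694271593 = 0x2961BE69; invert → 0xD69E4196; add 1 → 0xD69E4197.
Split into bytes (most-significant first): D6 9E 41 97.
Big-endian: lowest address holds the most-significant byte.
So the memory order matches the most-significant-first order: D6 9E 41 97.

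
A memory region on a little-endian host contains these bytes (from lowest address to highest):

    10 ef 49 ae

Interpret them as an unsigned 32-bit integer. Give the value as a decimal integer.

2924080912

Little-endian: lowest address holds the least-significant byte.
Reassemble most-significant byte first: AE 49 EF 10 → 0xAE49EF10.
0xAE49EF10 = 2924080912.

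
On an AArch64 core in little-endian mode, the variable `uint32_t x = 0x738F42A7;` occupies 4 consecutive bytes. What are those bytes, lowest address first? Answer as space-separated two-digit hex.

Split into bytes (most-significant first): 73 8F 42 A7.
In little-endian order the low byte comes first in memory.
So at ascending addresses the bytes are A7 42 8F 73.

A7 42 8F 73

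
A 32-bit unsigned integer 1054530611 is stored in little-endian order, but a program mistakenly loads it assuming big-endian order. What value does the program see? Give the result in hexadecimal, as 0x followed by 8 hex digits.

0x33DCDA3E

1054530611 in 32-bit hexadecimal is 0x3EDADC33.
Stored little-endian, the bytes at ascending addresses are 33 DC DA 3E.
Read back as big-endian, the last byte is least significant, giving 0x33DCDA3E.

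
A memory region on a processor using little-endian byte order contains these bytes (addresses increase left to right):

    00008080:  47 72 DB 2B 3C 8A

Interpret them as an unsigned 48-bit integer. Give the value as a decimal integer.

151991038472775

Little-endian stores the least-significant byte at the lowest address.
Reassemble most-significant byte first: 8A 3C 2B DB 72 47 → 0x8A3C2BDB7247.
0x8A3C2BDB7247 = 151991038472775.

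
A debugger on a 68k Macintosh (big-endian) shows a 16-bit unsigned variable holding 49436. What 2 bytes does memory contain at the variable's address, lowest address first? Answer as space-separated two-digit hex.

C1 1C

49436 in hexadecimal, padded to 16 bits, is 0xC11C.
Split into bytes (most-significant first): C1 1C.
In big-endian order the high byte comes first in memory.
So the memory order matches the most-significant-first order: C1 1C.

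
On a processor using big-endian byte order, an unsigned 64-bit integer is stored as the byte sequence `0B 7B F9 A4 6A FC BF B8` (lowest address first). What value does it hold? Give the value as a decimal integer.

827529441117519800

In big-endian order the high byte comes first in memory.
The bytes are already most-significant first: 0x0B7BF9A46AFCBFB8.
0x0B7BF9A46AFCBFB8 = 827529441117519800.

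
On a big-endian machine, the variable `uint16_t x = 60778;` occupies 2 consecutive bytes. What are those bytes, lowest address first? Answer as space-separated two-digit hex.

ED 6A

60778 in hexadecimal, padded to 16 bits, is 0xED6A.
Split into bytes (most-significant first): ED 6A.
Big-endian stores the most-significant byte at the lowest address.
So the memory order matches the most-significant-first order: ED 6A.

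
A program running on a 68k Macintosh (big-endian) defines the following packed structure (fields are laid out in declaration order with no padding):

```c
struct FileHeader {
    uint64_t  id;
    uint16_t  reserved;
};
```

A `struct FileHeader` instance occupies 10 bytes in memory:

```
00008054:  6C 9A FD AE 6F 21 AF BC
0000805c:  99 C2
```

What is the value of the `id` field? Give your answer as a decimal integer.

`id` is the first field, at byte offset 0, occupying 8 bytes.
Bytes at offsets 0..7: 6C 9A FD AE 6F 21 AF BC.
Big-endian: lowest address holds the most-significant byte.
The bytes are already most-significant first: 0x6C9AFDAE6F21AFBC.
0x6C9AFDAE6F21AFBC = 7825846228140273596.

7825846228140273596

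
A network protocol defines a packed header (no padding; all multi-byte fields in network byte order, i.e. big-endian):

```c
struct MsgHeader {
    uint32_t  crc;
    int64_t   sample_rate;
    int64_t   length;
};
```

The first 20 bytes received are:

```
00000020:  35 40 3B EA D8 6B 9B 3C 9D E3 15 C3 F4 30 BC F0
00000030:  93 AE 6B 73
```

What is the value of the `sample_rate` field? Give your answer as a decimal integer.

`sample_rate` follows `crc` (4 bytes), so it starts at byte offset 4 and occupies 8 bytes.
Bytes at offsets 4..11: D8 6B 9B 3C 9D E3 15 C3.
In big-endian order the high byte comes first in memory.
The bytes are already most-significant first: 0xD86B9B3C9DE315C3.
Top bit is set, so as a signed 64-bit value this is 0xD86B9B3C9DE315C3 − 2^64 = -2852015254359829053.

-2852015254359829053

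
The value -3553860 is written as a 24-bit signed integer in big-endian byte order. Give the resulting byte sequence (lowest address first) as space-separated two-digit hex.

C9 C5 BC

Two's complement of -3553860 in 24 bits: 3553860 = 0x363A44; invert → 0xC9C5BB; add 1 → 0xC9C5BC.
Split into bytes (most-significant first): C9 C5 BC.
Big-endian stores the most-significant byte at the lowest address.
So the memory order matches the most-significant-first order: C9 C5 BC.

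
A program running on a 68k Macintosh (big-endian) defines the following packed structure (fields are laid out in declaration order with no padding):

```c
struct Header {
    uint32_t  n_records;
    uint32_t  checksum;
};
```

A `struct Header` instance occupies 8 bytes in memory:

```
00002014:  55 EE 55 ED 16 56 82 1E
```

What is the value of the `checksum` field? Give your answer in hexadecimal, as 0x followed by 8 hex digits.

`checksum` follows `n_records` (4 bytes), so it starts at byte offset 4 and occupies 4 bytes.
Bytes at offsets 4..7: 16 56 82 1E.
Big-endian: lowest address holds the most-significant byte.
The bytes are already most-significant first: 0x1656821E.

0x1656821E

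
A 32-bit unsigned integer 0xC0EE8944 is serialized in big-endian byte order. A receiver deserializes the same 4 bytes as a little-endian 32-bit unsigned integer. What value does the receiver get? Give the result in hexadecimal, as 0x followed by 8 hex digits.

0x4489EEC0

Stored big-endian, the bytes at ascending addresses are C0 EE 89 44.
Read back as little-endian, the first byte is least significant, giving 0x4489EEC0.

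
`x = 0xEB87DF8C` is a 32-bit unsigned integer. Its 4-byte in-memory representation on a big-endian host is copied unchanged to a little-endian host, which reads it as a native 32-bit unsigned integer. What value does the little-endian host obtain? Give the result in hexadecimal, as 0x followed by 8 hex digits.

Stored big-endian, the bytes at ascending addresses are EB 87 DF 8C.
Read back as little-endian, the first byte is least significant, giving 0x8CDF87EB.

0x8CDF87EB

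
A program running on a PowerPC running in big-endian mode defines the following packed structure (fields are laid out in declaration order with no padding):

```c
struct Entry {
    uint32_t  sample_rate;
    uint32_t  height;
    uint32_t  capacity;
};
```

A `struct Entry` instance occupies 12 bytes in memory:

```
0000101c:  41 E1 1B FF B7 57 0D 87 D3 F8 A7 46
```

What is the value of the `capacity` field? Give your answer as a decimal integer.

`capacity` follows `sample_rate` (4 B), `height` (4 B), so it starts at offset 4 + 4 = 8 and occupies 4 bytes.
Bytes at offsets 8..11: D3 F8 A7 46.
In big-endian order the high byte comes first in memory.
The bytes are already most-significant first: 0xD3F8A746.
0xD3F8A746 = 3556288326.

3556288326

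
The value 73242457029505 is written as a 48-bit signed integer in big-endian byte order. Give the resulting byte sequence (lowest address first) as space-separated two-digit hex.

42 9D 16 A2 3B 81

73242457029505 in hexadecimal, padded to 48 bits, is 0x429D16A23B81.
Split into bytes (most-significant first): 42 9D 16 A2 3B 81.
Big-endian: lowest address holds the most-significant byte.
So the memory order matches the most-significant-first order: 42 9D 16 A2 3B 81.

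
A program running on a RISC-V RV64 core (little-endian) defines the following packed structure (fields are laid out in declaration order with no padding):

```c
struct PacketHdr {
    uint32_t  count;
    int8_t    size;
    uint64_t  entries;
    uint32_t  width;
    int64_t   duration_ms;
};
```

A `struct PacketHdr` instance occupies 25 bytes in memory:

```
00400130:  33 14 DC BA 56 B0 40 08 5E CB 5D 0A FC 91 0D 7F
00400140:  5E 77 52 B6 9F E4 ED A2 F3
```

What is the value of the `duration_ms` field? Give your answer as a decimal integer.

`duration_ms` follows `count` (4 B), `size` (1 B), `entries` (8 B), `width` (4 B), so it starts at offset 4 + 1 + 8 + 4 = 17 and occupies 8 bytes.
Bytes at offsets 17..24: 77 52 B6 9F E4 ED A2 F3.
In little-endian order the low byte comes first in memory.
Reassemble most-significant byte first: F3 A2 ED E4 9F B6 52 77 → 0xF3A2EDE49FB65277.
Top bit is set, so as a signed 64-bit value this is 0xF3A2EDE49FB65277 − 2^64 = -890888210078084489.

-890888210078084489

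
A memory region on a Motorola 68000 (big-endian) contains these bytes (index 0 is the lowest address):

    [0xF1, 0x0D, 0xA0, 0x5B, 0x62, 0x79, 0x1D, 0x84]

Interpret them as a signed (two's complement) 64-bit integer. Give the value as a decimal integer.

-1077028421517107836

Big-endian: lowest address holds the most-significant byte.
The bytes are already most-significant first: 0xF10DA05B62791D84.
Top bit is set, so as a signed 64-bit value this is 0xF10DA05B62791D84 − 2^64 = -1077028421517107836.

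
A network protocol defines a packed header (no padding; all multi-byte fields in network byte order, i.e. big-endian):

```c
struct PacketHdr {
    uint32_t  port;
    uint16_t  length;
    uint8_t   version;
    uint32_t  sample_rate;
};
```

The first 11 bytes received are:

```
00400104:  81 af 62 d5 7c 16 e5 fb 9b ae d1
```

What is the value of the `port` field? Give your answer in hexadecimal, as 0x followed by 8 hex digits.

`port` is the first field, at byte offset 0, occupying 4 bytes.
Bytes at offsets 0..3: 81 AF 62 D5.
Big-endian: lowest address holds the most-significant byte.
The bytes are already most-significant first: 0x81AF62D5.

0x81AF62D5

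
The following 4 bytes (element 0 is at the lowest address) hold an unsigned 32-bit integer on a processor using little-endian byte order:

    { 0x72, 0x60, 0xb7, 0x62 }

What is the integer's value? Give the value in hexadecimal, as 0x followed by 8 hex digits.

0x62B76072

In little-endian order the low byte comes first in memory.
Reassemble most-significant byte first: 62 B7 60 72 → 0x62B76072.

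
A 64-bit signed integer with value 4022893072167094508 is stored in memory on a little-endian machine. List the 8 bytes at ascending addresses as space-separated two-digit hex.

EC 48 E6 57 EF 2F D4 37

4022893072167094508 in hexadecimal, padded to 64 bits, is 0x37D42FEF57E648EC.
Split into bytes (most-significant first): 37 D4 2F EF 57 E6 48 EC.
Little-endian stores the least-significant byte at the lowest address.
So at ascending addresses the bytes are EC 48 E6 57 EF 2F D4 37.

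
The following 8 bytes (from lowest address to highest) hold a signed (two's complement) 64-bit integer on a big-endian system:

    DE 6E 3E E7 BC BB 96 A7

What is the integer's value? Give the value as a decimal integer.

-2418926784826599769

Big-endian stores the most-significant byte at the lowest address.
The bytes are already most-significant first: 0xDE6E3EE7BCBB96A7.
Top bit is set, so as a signed 64-bit value this is 0xDE6E3EE7BCBB96A7 − 2^64 = -2418926784826599769.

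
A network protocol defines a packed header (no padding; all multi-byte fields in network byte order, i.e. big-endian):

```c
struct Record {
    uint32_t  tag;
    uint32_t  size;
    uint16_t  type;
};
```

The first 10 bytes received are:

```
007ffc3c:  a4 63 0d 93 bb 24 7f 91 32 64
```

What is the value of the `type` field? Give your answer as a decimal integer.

12900

`type` follows `tag` (4 B), `size` (4 B), so it starts at offset 4 + 4 = 8 and occupies 2 bytes.
Bytes at offsets 8..9: 32 64.
In big-endian order the high byte comes first in memory.
The bytes are already most-significant first: 0x3264.
0x3264 = 12900.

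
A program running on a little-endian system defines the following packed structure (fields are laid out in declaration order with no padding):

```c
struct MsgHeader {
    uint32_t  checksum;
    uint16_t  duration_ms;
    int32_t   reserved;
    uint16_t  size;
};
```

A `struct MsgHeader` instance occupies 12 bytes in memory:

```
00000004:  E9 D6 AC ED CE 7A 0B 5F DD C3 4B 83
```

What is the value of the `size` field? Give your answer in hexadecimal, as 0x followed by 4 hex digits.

0x834B

`size` follows `checksum` (4 B), `duration_ms` (2 B), `reserved` (4 B), so it starts at offset 4 + 2 + 4 = 10 and occupies 2 bytes.
Bytes at offsets 10..11: 4B 83.
Little-endian stores the least-significant byte at the lowest address.
Reassemble most-significant byte first: 83 4B → 0x834B.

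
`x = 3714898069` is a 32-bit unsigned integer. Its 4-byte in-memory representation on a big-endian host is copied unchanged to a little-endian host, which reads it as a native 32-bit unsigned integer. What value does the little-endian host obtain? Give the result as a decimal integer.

3714898069 in 32-bit hexadecimal is 0xDD6CD895.
Stored big-endian, the bytes at ascending addresses are DD 6C D8 95.
Read back as little-endian, the first byte is least significant, giving 0x95D86CDD.
0x95D86CDD = 2513988829.

2513988829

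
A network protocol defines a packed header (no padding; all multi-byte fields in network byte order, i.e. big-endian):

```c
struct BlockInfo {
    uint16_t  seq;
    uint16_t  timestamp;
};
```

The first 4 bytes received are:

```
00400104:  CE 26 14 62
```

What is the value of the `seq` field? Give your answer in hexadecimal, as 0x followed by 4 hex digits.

0xCE26

`seq` is the first field, at byte offset 0, occupying 2 bytes.
Bytes at offsets 0..1: CE 26.
In big-endian order the high byte comes first in memory.
The bytes are already most-significant first: 0xCE26.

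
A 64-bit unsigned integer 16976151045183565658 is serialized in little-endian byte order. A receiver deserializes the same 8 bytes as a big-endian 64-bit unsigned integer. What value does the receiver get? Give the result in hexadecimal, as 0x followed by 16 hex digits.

0x5AEF8A9D6E6797EB

16976151045183565658 in 64-bit hexadecimal is 0xEB97676E9D8AEF5A.
Stored little-endian, the bytes at ascending addresses are 5A EF 8A 9D 6E 67 97 EB.
Read back as big-endian, the last byte is least significant, giving 0x5AEF8A9D6E6797EB.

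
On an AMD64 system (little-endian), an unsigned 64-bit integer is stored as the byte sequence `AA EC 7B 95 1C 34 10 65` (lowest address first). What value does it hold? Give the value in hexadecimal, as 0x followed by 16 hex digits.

In little-endian order the low byte comes first in memory.
Reassemble most-significant byte first: 65 10 34 1C 95 7B EC AA → 0x6510341C957BECAA.

0x6510341C957BECAA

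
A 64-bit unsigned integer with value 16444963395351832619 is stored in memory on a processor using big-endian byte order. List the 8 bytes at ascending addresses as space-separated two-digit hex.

E4 38 3F 14 34 3F 68 2B

16444963395351832619 in hexadecimal, padded to 64 bits, is 0xE4383F14343F682B.
Split into bytes (most-significant first): E4 38 3F 14 34 3F 68 2B.
In big-endian order the high byte comes first in memory.
So the memory order matches the most-significant-first order: E4 38 3F 14 34 3F 68 2B.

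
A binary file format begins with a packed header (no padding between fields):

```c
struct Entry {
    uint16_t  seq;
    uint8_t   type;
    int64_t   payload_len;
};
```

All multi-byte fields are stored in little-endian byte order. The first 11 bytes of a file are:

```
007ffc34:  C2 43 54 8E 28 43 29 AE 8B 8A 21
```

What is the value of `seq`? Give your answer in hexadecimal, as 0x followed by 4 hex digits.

`seq` is the first field, at byte offset 0, occupying 2 bytes.
Bytes at offsets 0..1: C2 43.
In little-endian order the low byte comes first in memory.
Reassemble most-significant byte first: 43 C2 → 0x43C2.

0x43C2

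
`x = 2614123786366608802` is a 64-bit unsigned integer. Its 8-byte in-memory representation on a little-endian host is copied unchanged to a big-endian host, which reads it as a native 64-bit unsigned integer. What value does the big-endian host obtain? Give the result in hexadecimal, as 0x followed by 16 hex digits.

0xA2E547C5BB3B4724

2614123786366608802 in 64-bit hexadecimal is 0x24473BBBC547E5A2.
Stored little-endian, the bytes at ascending addresses are A2 E5 47 C5 BB 3B 47 24.
Read back as big-endian, the last byte is least significant, giving 0xA2E547C5BB3B4724.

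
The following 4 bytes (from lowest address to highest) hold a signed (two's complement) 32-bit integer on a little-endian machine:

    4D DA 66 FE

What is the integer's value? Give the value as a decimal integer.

-26813875

Little-endian: lowest address holds the least-significant byte.
Reassemble most-significant byte first: FE 66 DA 4D → 0xFE66DA4D.
Top bit is set, so as a signed 32-bit value this is 0xFE66DA4D − 2^32 = -26813875.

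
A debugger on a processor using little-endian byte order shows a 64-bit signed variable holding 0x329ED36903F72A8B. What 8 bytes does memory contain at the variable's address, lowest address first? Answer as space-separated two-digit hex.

8B 2A F7 03 69 D3 9E 32

Split into bytes (most-significant first): 32 9E D3 69 03 F7 2A 8B.
In little-endian order the low byte comes first in memory.
So at ascending addresses the bytes are 8B 2A F7 03 69 D3 9E 32.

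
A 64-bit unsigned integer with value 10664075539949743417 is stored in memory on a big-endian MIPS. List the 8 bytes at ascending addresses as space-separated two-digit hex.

10664075539949743417 in hexadecimal, padded to 64 bits, is 0x93FE6833F0A2ED39.
Split into bytes (most-significant first): 93 FE 68 33 F0 A2 ED 39.
Big-endian: lowest address holds the most-significant byte.
So the memory order matches the most-significant-first order: 93 FE 68 33 F0 A2 ED 39.

93 FE 68 33 F0 A2 ED 39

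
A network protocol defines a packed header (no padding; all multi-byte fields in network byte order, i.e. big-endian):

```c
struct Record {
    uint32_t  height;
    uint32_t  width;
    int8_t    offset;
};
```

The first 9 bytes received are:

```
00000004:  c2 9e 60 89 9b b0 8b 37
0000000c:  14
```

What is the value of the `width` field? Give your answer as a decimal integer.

2612038455

`width` follows `height` (4 bytes), so it starts at byte offset 4 and occupies 4 bytes.
Bytes at offsets 4..7: 9B B0 8B 37.
Big-endian stores the most-significant byte at the lowest address.
The bytes are already most-significant first: 0x9BB08B37.
0x9BB08B37 = 2612038455.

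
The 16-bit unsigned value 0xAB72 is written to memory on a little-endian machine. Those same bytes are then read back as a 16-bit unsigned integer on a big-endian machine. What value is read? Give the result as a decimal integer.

29355

Stored little-endian, the bytes at ascending addresses are 72 AB.
Read back as big-endian, the last byte is least significant, giving 0x72AB.
0x72AB = 29355.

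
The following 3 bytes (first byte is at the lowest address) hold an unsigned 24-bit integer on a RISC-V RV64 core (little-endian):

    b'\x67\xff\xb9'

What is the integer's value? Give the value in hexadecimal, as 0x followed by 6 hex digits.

0xB9FF67

Little-endian stores the least-significant byte at the lowest address.
Reassemble most-significant byte first: B9 FF 67 → 0xB9FF67.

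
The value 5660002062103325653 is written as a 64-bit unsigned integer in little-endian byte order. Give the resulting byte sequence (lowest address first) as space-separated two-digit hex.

D5 AB A5 33 E3 5D 8C 4E

5660002062103325653 in hexadecimal, padded to 64 bits, is 0x4E8C5DE333A5ABD5.
Split into bytes (most-significant first): 4E 8C 5D E3 33 A5 AB D5.
Little-endian stores the least-significant byte at the lowest address.
So at ascending addresses the bytes are D5 AB A5 33 E3 5D 8C 4E.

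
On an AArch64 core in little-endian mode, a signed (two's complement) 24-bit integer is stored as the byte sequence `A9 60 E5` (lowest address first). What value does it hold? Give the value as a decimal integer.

In little-endian order the low byte comes first in memory.
Reassemble most-significant byte first: E5 60 A9 → 0xE560A9.
Top bit is set, so as a signed 24-bit value this is 0xE560A9 − 2^24 = -1744727.

-1744727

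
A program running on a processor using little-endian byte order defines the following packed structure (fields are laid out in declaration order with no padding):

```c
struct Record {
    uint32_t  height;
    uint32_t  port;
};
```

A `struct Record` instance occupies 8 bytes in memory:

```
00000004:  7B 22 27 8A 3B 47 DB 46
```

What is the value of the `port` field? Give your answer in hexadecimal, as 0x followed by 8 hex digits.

`port` follows `height` (4 bytes), so it starts at byte offset 4 and occupies 4 bytes.
Bytes at offsets 4..7: 3B 47 DB 46.
Little-endian stores the least-significant byte at the lowest address.
Reassemble most-significant byte first: 46 DB 47 3B → 0x46DB473B.

0x46DB473B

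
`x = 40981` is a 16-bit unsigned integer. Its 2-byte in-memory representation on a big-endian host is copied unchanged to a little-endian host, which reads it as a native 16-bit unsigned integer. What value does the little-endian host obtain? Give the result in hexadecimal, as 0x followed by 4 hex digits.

0x15A0

40981 in 16-bit hexadecimal is 0xA015.
Stored big-endian, the bytes at ascending addresses are A0 15.
Read back as little-endian, the first byte is least significant, giving 0x15A0.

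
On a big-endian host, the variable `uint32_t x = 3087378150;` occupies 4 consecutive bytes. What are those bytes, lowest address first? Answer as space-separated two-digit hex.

B8 05 A6 E6

3087378150 in hexadecimal, padded to 32 bits, is 0xB805A6E6.
Split into bytes (most-significant first): B8 05 A6 E6.
Big-endian stores the most-significant byte at the lowest address.
So the memory order matches the most-significant-first order: B8 05 A6 E6.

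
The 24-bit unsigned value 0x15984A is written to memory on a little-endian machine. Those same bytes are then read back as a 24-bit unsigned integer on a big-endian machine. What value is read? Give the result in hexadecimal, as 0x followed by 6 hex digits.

0x4A9815

Stored little-endian, the bytes at ascending addresses are 4A 98 15.
Read back as big-endian, the last byte is least significant, giving 0x4A9815.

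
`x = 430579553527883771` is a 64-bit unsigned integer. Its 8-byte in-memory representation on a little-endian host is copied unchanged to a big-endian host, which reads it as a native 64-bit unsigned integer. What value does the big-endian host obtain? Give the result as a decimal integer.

18115610306405857541

430579553527883771 in 64-bit hexadecimal is 0x05F9B9D2979367FB.
Stored little-endian, the bytes at ascending addresses are FB 67 93 97 D2 B9 F9 05.
Read back as big-endian, the last byte is least significant, giving 0xFB679397D2B9F905.
0xFB679397D2B9F905 = 18115610306405857541.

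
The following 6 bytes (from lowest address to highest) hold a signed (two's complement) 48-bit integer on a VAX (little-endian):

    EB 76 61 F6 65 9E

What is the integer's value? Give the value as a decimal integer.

-107314214242581

In little-endian order the low byte comes first in memory.
Reassemble most-significant byte first: 9E 65 F6 61 76 EB → 0x9E65F66176EB.
Top bit is set, so as a signed 48-bit value this is 0x9E65F66176EB − 2^48 = -107314214242581.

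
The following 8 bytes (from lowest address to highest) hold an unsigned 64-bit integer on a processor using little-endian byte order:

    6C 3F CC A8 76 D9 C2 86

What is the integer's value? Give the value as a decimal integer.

In little-endian order the low byte comes first in memory.
Reassemble most-significant byte first: 86 C2 D9 76 A8 CC 3F 6C → 0x86C2D976A8CC3F6C.
0x86C2D976A8CC3F6C = 9710562850225536876.

9710562850225536876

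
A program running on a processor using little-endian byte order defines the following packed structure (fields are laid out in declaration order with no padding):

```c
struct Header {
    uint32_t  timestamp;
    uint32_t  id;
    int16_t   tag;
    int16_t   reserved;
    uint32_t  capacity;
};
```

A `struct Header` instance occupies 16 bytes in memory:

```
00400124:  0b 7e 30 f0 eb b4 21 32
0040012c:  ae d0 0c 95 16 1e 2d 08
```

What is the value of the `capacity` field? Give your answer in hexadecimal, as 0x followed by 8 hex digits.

`capacity` follows `timestamp` (4 B), `id` (4 B), `tag` (2 B), `reserved` (2 B), so it starts at offset 4 + 4 + 2 + 2 = 12 and occupies 4 bytes.
Bytes at offsets 12..15: 16 1E 2D 08.
Little-endian stores the least-significant byte at the lowest address.
Reassemble most-significant byte first: 08 2D 1E 16 → 0x082D1E16.

0x082D1E16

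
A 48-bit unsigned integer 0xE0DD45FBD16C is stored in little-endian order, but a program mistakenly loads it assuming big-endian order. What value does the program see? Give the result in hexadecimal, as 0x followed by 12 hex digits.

0x6CD1FB45DDE0

Stored little-endian, the bytes at ascending addresses are 6C D1 FB 45 DD E0.
Read back as big-endian, the last byte is least significant, giving 0x6CD1FB45DDE0.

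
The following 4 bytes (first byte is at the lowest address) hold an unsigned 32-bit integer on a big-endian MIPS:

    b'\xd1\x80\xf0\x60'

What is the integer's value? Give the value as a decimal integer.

Big-endian stores the most-significant byte at the lowest address.
The bytes are already most-significant first: 0xD180F060.
0xD180F060 = 3514888288.

3514888288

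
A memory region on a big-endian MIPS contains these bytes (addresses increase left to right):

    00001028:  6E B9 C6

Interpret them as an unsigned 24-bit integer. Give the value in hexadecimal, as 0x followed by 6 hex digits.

Big-endian: lowest address holds the most-significant byte.
The bytes are already most-significant first: 0x6EB9C6.

0x6EB9C6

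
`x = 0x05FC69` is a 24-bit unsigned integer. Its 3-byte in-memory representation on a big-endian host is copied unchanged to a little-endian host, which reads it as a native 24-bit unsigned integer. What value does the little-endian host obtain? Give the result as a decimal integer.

Stored big-endian, the bytes at ascending addresses are 05 FC 69.
Read back as little-endian, the first byte is least significant, giving 0x69FC05.
0x69FC05 = 6945797.

6945797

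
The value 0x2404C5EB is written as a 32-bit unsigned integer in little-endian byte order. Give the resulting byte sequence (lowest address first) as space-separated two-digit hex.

EB C5 04 24

Split into bytes (most-significant first): 24 04 C5 EB.
Little-endian stores the least-significant byte at the lowest address.
So at ascending addresses the bytes are EB C5 04 24.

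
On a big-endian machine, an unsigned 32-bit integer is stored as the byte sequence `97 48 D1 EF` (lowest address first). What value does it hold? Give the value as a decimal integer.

In big-endian order the high byte comes first in memory.
The bytes are already most-significant first: 0x9748D1EF.
0x9748D1EF = 2538131951.

2538131951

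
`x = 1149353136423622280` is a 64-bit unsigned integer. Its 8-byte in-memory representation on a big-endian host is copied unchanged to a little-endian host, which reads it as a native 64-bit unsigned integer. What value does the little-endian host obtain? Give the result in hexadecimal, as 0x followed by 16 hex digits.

1149353136423622280 in 64-bit hexadecimal is 0x0FF352968A02D688.
Stored big-endian, the bytes at ascending addresses are 0F F3 52 96 8A 02 D6 88.
Read back as little-endian, the first byte is least significant, giving 0x88D6028A9652F30F.

0x88D6028A9652F30F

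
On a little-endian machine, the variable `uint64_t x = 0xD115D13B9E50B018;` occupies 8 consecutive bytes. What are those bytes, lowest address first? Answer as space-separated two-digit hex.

18 B0 50 9E 3B D1 15 D1

Split into bytes (most-significant first): D1 15 D1 3B 9E 50 B0 18.
Little-endian stores the least-significant byte at the lowest address.
So at ascending addresses the bytes are 18 B0 50 9E 3B D1 15 D1.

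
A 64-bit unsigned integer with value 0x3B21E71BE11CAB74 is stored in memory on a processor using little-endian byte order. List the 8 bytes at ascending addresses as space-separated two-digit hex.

Split into bytes (most-significant first): 3B 21 E7 1B E1 1C AB 74.
In little-endian order the low byte comes first in memory.
So at ascending addresses the bytes are 74 AB 1C E1 1B E7 21 3B.

74 AB 1C E1 1B E7 21 3B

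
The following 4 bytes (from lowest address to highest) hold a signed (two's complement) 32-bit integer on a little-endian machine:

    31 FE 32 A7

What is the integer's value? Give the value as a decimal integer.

Little-endian stores the least-significant byte at the lowest address.
Reassemble most-significant byte first: A7 32 FE 31 → 0xA732FE31.
Top bit is set, so as a signed 32-bit value this is 0xA732FE31 − 2^32 = -1489830351.

-1489830351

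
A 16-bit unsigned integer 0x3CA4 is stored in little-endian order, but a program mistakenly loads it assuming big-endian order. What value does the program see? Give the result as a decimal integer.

Stored little-endian, the bytes at ascending addresses are A4 3C.
Read back as big-endian, the last byte is least significant, giving 0xA43C.
0xA43C = 42044.

42044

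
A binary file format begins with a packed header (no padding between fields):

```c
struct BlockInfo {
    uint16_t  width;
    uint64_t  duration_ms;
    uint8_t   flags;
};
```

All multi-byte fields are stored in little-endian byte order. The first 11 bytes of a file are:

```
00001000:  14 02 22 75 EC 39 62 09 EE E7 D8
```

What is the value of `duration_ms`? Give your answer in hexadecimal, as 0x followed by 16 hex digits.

`duration_ms` follows `width` (2 bytes), so it starts at byte offset 2 and occupies 8 bytes.
Bytes at offsets 2..9: 22 75 EC 39 62 09 EE E7.
Little-endian: lowest address holds the least-significant byte.
Reassemble most-significant byte first: E7 EE 09 62 39 EC 75 22 → 0xE7EE096239EC7522.

0xE7EE096239EC7522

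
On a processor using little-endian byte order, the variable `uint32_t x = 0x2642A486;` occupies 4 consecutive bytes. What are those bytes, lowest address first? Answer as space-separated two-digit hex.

Split into bytes (most-significant first): 26 42 A4 86.
In little-endian order the low byte comes first in memory.
So at ascending addresses the bytes are 86 A4 42 26.

86 A4 42 26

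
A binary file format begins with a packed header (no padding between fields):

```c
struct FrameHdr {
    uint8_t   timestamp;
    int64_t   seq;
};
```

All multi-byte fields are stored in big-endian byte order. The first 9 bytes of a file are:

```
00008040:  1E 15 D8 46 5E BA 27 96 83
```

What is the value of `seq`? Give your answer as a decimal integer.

`seq` follows `timestamp` (1 byte), so it starts at byte offset 1 and occupies 8 bytes.
Bytes at offsets 1..8: 15 D8 46 5E BA 27 96 83.
In big-endian order the high byte comes first in memory.
The bytes are already most-significant first: 0x15D8465EBA279683.
0x15D8465EBA279683 = 1574085442430015107.

1574085442430015107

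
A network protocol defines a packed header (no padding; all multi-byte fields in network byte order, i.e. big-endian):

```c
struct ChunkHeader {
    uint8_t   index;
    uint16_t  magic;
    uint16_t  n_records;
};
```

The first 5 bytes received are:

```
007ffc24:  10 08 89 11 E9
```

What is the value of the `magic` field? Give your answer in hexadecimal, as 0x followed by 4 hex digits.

0x0889

`magic` follows `index` (1 byte), so it starts at byte offset 1 and occupies 2 bytes.
Bytes at offsets 1..2: 08 89.
Big-endian stores the most-significant byte at the lowest address.
The bytes are already most-significant first: 0x0889.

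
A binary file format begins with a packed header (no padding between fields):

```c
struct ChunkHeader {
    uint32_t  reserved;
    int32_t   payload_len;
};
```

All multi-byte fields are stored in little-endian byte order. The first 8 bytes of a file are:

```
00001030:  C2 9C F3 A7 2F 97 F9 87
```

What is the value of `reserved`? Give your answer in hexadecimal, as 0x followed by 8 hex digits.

0xA7F39CC2

`reserved` is the first field, at byte offset 0, occupying 4 bytes.
Bytes at offsets 0..3: C2 9C F3 A7.
Little-endian stores the least-significant byte at the lowest address.
Reassemble most-significant byte first: A7 F3 9C C2 → 0xA7F39CC2.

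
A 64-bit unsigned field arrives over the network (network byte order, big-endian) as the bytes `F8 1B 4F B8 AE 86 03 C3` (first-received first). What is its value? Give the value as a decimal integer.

17877970800397910979

In big-endian order the high byte comes first in memory.
The bytes are already most-significant first: 0xF81B4FB8AE8603C3.
0xF81B4FB8AE8603C3 = 17877970800397910979.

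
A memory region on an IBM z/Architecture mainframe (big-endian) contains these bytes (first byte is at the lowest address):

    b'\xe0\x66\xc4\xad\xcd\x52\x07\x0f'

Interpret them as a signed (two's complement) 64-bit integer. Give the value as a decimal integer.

Big-endian stores the most-significant byte at the lowest address.
The bytes are already most-significant first: 0xE066C4ADCD52070F.
Top bit is set, so as a signed 64-bit value this is 0xE066C4ADCD52070F − 2^64 = -2276916310836115697.

-2276916310836115697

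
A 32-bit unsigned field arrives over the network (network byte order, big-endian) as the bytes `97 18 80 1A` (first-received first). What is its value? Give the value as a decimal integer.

2534965274

Big-endian: lowest address holds the most-significant byte.
The bytes are already most-significant first: 0x9718801A.
0x9718801A = 2534965274.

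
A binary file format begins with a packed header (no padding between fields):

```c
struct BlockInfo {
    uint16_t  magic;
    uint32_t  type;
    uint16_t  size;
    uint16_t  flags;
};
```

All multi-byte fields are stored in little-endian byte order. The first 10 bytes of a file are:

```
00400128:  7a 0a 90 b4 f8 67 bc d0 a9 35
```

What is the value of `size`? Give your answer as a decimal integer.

53436

`size` follows `magic` (2 B), `type` (4 B), so it starts at offset 2 + 4 = 6 and occupies 2 bytes.
Bytes at offsets 6..7: BC D0.
In little-endian order the low byte comes first in memory.
Reassemble most-significant byte first: D0 BC → 0xD0BC.
0xD0BC = 53436.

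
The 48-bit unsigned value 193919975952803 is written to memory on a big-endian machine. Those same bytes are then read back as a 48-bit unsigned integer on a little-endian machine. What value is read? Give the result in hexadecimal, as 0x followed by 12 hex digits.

0xA31148835EB0

193919975952803 in 48-bit hexadecimal is 0xB05E834811A3.
Stored big-endian, the bytes at ascending addresses are B0 5E 83 48 11 A3.
Read back as little-endian, the first byte is least significant, giving 0xA31148835EB0.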